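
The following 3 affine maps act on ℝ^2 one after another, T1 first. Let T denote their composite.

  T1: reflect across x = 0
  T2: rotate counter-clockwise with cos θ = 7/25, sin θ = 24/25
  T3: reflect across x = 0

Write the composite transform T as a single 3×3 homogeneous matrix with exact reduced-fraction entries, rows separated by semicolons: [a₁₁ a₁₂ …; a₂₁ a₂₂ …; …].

T = [7/25 24/25 0; -24/25 7/25 0; 0 0 1]

T1 = [-1 0 0; 0 1 0; 0 0 1]
T2·T1 = [-7/25 -24/25 0; -24/25 7/25 0; 0 0 1]
T3·…·T1 = [7/25 24/25 0; -24/25 7/25 0; 0 0 1]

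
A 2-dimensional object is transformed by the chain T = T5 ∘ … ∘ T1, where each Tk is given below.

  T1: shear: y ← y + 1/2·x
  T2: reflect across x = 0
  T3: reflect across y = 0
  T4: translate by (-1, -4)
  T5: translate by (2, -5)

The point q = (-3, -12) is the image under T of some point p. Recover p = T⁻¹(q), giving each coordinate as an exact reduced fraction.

p = (4, 1)

T1 = [1 0 0; 1/2 1 0; 0 0 1]
T2·T1 = [-1 0 0; 1/2 1 0; 0 0 1]
T3·…·T1 = [-1 0 0; -1/2 -1 0; 0 0 1]
T4·…·T1 = [-1 0 -1; -1/2 -1 -4; 0 0 1]
T5·…·T1 = [-1 0 1; -1/2 -1 -9; 0 0 1]
det M = 1; M⁻¹ = [-1 0 1; 1/2 -1 -19/2; 0 0 1]
M⁻¹ · (-3, -12)ᵀ = (4, 1)ᵀ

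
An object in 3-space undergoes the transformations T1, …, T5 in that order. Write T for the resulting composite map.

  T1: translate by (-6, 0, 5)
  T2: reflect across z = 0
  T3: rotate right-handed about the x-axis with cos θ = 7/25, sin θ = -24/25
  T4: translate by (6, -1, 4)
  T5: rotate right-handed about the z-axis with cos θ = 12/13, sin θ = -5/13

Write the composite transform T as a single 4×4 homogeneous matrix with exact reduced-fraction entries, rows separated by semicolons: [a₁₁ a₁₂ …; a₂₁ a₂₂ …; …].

T1 = [1 0 0 -6; 0 1 0 0; 0 0 1 5; 0 0 0 1]
T2·T1 = [1 0 0 -6; 0 1 0 0; 0 0 -1 -5; 0 0 0 1]
T3·…·T1 = [1 0 0 -6; 0 7/25 -24/25 -24/5; 0 -24/25 -7/25 -7/5; 0 0 0 1]
T4·…·T1 = [1 0 0 0; 0 7/25 -24/25 -29/5; 0 -24/25 -7/25 13/5; 0 0 0 1]
T5·…·T1 = [12/13 7/65 -24/65 -29/13; -5/13 84/325 -288/325 -348/65; 0 -24/25 -7/25 13/5; 0 0 0 1]

T = [12/13 7/65 -24/65 -29/13; -5/13 84/325 -288/325 -348/65; 0 -24/25 -7/25 13/5; 0 0 0 1]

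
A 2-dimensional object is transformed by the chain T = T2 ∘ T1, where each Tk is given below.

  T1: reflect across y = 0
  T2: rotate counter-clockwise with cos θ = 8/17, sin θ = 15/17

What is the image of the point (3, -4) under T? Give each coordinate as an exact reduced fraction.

T1 reflect across y = 0: (3, -4) → (3, 4)
T2 rotate counter-clockwise with cos θ = 8/17, sin θ = 15/17: (3, 4) → (-36/17, 77/17)

T(p) = (-36/17, 77/17)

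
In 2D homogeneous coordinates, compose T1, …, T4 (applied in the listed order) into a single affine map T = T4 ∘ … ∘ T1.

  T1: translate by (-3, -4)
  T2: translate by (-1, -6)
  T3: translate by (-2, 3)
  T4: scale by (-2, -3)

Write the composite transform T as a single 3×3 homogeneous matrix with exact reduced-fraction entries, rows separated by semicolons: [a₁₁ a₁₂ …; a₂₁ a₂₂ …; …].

T1 = [1 0 -3; 0 1 -4; 0 0 1]
T2·T1 = [1 0 -4; 0 1 -10; 0 0 1]
T3·…·T1 = [1 0 -6; 0 1 -7; 0 0 1]
T4·…·T1 = [-2 0 12; 0 -3 21; 0 0 1]

T = [-2 0 12; 0 -3 21; 0 0 1]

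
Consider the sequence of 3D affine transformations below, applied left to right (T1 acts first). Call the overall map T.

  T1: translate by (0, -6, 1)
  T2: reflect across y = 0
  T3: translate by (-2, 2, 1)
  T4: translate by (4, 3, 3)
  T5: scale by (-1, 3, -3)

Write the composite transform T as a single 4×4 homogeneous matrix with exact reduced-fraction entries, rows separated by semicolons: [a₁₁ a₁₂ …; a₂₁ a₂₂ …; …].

T = [-1 0 0 -2; 0 -3 0 33; 0 0 -3 -15; 0 0 0 1]

T1 = [1 0 0 0; 0 1 0 -6; 0 0 1 1; 0 0 0 1]
T2·T1 = [1 0 0 0; 0 -1 0 6; 0 0 1 1; 0 0 0 1]
T3·…·T1 = [1 0 0 -2; 0 -1 0 8; 0 0 1 2; 0 0 0 1]
T4·…·T1 = [1 0 0 2; 0 -1 0 11; 0 0 1 5; 0 0 0 1]
T5·…·T1 = [-1 0 0 -2; 0 -3 0 33; 0 0 -3 -15; 0 0 0 1]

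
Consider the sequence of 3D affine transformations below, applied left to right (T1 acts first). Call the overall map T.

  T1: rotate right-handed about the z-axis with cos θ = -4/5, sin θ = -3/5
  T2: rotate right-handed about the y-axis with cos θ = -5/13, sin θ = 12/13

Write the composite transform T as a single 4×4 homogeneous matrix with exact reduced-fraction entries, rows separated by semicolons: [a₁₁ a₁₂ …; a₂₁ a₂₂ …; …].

T1 = [-4/5 3/5 0 0; -3/5 -4/5 0 0; 0 0 1 0; 0 0 0 1]
T2·T1 = [4/13 -3/13 12/13 0; -3/5 -4/5 0 0; 48/65 -36/65 -5/13 0; 0 0 0 1]

T = [4/13 -3/13 12/13 0; -3/5 -4/5 0 0; 48/65 -36/65 -5/13 0; 0 0 0 1]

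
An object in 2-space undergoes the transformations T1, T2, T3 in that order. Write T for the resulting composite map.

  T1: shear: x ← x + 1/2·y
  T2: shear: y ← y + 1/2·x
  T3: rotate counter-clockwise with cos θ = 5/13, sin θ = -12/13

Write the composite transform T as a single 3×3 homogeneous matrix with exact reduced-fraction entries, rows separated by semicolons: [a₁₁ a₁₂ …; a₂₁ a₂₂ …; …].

T1 = [1 1/2 0; 0 1 0; 0 0 1]
T2·T1 = [1 1/2 0; 1/2 5/4 0; 0 0 1]
T3·…·T1 = [11/13 35/26 0; -19/26 1/52 0; 0 0 1]

T = [11/13 35/26 0; -19/26 1/52 0; 0 0 1]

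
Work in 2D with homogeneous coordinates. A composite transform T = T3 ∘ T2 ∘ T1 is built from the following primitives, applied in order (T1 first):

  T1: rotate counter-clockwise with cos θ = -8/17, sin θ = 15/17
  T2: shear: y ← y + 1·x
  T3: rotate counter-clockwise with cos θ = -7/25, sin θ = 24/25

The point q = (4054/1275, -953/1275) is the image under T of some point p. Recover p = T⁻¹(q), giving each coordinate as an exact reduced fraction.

p = (-1/3, 2)

T1 = [-8/17 -15/17 0; 15/17 -8/17 0; 0 0 1]
T2·T1 = [-8/17 -15/17 0; 7/17 -23/17 0; 0 0 1]
T3·…·T1 = [-112/425 657/425 0; -241/425 -199/425 0; 0 0 1]
det M = 1; M⁻¹ = [-199/425 -657/425 0; 241/425 -112/425 0; 0 0 1]
M⁻¹ · (4054/1275, -953/1275)ᵀ = (-1/3, 2)ᵀ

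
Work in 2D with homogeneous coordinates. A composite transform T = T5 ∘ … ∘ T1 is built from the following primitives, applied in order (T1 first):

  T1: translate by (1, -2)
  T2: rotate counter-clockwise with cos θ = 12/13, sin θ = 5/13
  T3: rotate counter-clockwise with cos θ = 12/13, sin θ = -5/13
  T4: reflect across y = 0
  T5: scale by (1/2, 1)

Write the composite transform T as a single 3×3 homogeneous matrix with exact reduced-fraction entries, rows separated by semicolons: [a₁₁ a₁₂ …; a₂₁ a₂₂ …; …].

T1 = [1 0 1; 0 1 -2; 0 0 1]
T2·T1 = [12/13 -5/13 22/13; 5/13 12/13 -19/13; 0 0 1]
T3·…·T1 = [1 0 1; 0 1 -2; 0 0 1]
T4·…·T1 = [1 0 1; 0 -1 2; 0 0 1]
T5·…·T1 = [1/2 0 1/2; 0 -1 2; 0 0 1]

T = [1/2 0 1/2; 0 -1 2; 0 0 1]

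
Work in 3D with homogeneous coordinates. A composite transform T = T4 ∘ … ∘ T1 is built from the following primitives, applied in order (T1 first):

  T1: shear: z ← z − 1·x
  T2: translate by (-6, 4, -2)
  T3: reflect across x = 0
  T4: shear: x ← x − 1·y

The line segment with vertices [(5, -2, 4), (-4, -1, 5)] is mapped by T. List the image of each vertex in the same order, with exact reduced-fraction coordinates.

T1 shear: z ← z − 1·x: (5, -2, 4) → (5, -2, -1); (-4, -1, 5) → (-4, -1, 9)
T2 translate by (-6, 4, -2): (5, -2, -1) → (-1, 2, -3); (-4, -1, 9) → (-10, 3, 7)
T3 reflect across x = 0: (-1, 2, -3) → (1, 2, -3); (-10, 3, 7) → (10, 3, 7)
T4 shear: x ← x − 1·y: (1, 2, -3) → (-1, 2, -3); (10, 3, 7) → (7, 3, 7)

image vertices: (-1, 2, -3), (7, 3, 7)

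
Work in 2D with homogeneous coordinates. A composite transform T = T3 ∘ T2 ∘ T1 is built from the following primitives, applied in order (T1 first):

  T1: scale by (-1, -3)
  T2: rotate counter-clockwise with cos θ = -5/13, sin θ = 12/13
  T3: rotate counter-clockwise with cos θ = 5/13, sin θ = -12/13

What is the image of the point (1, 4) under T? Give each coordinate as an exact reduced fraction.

T1 scale by (-1, -3): (1, 4) → (-1, -12)
T2 rotate counter-clockwise with cos θ = -5/13, sin θ = 12/13: (-1, -12) → (149/13, 48/13)
T3 rotate counter-clockwise with cos θ = 5/13, sin θ = -12/13: (149/13, 48/13) → (1321/169, -1548/169)

T(p) = (1321/169, -1548/169)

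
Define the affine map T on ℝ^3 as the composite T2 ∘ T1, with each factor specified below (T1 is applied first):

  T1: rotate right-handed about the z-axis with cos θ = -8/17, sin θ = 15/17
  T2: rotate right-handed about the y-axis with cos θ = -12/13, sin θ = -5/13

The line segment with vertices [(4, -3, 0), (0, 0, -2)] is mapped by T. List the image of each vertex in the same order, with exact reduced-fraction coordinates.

T1 rotate right-handed about the z-axis with cos θ = -8/17, sin θ = 15/17: (4, -3, 0) → (13/17, 84/17, 0); (0, 0, -2) → (0, 0, -2)
T2 rotate right-handed about the y-axis with cos θ = -12/13, sin θ = -5/13: (13/17, 84/17, 0) → (-12/17, 84/17, 5/17); (0, 0, -2) → (10/13, 0, 24/13)

image vertices: (-12/17, 84/17, 5/17), (10/13, 0, 24/13)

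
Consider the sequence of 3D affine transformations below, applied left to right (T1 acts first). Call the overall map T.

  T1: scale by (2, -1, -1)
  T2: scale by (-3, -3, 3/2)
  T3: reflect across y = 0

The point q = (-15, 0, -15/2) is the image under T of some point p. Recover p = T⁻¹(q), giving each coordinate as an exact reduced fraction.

T1 = [2 0 0 0; 0 -1 0 0; 0 0 -1 0; 0 0 0 1]
T2·T1 = [-6 0 0 0; 0 3 0 0; 0 0 -3/2 0; 0 0 0 1]
T3·…·T1 = [-6 0 0 0; 0 -3 0 0; 0 0 -3/2 0; 0 0 0 1]
det M = -27; M⁻¹ = [-1/6 0 0 0; 0 -1/3 0 0; 0 0 -2/3 0; 0 0 0 1]
M⁻¹ · (-15, 0, -15/2)ᵀ = (5/2, 0, 5)ᵀ

p = (5/2, 0, 5)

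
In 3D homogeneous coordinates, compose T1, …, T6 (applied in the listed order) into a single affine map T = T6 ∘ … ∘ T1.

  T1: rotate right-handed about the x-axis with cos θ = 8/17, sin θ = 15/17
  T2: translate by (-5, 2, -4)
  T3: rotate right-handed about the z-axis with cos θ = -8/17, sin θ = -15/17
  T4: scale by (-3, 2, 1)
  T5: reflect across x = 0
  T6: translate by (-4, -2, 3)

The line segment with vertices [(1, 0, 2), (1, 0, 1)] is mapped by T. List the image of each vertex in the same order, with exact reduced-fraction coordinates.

T1 rotate right-handed about the x-axis with cos θ = 8/17, sin θ = 15/17: (1, 0, 2) → (1, -30/17, 16/17); (1, 0, 1) → (1, -15/17, 8/17)
T2 translate by (-5, 2, -4): (1, -30/17, 16/17) → (-4, 4/17, -52/17); (1, -15/17, 8/17) → (-4, 19/17, -60/17)
T3 rotate right-handed about the z-axis with cos θ = -8/17, sin θ = -15/17: (-4, 4/17, -52/17) → (604/289, 988/289, -52/17); (-4, 19/17, -60/17) → (829/289, 868/289, -60/17)
T4 scale by (-3, 2, 1): (604/289, 988/289, -52/17) → (-1812/289, 1976/289, -52/17); (829/289, 868/289, -60/17) → (-2487/289, 1736/289, -60/17)
T5 reflect across x = 0: (-1812/289, 1976/289, -52/17) → (1812/289, 1976/289, -52/17); (-2487/289, 1736/289, -60/17) → (2487/289, 1736/289, -60/17)
T6 translate by (-4, -2, 3): (1812/289, 1976/289, -52/17) → (656/289, 1398/289, -1/17); (2487/289, 1736/289, -60/17) → (1331/289, 1158/289, -9/17)

image vertices: (656/289, 1398/289, -1/17), (1331/289, 1158/289, -9/17)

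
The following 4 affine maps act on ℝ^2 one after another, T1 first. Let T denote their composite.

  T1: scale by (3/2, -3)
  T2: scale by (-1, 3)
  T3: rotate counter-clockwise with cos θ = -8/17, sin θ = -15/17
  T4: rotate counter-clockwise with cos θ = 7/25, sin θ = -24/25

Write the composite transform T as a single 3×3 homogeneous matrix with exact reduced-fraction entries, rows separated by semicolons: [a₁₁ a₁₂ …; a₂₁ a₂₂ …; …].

T1 = [3/2 0 0; 0 -3 0; 0 0 1]
T2·T1 = [-3/2 0 0; 0 -9 0; 0 0 1]
T3·…·T1 = [12/17 -135/17 0; 45/34 72/17 0; 0 0 1]
T4·…·T1 = [624/425 783/425 0; -261/850 3744/425 0; 0 0 1]

T = [624/425 783/425 0; -261/850 3744/425 0; 0 0 1]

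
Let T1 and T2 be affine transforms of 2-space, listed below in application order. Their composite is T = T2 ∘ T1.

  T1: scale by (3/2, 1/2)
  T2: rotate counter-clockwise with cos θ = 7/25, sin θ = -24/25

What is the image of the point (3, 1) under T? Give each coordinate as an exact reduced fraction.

T(p) = (87/50, -209/50)

T1 scale by (3/2, 1/2): (3, 1) → (9/2, 1/2)
T2 rotate counter-clockwise with cos θ = 7/25, sin θ = -24/25: (9/2, 1/2) → (87/50, -209/50)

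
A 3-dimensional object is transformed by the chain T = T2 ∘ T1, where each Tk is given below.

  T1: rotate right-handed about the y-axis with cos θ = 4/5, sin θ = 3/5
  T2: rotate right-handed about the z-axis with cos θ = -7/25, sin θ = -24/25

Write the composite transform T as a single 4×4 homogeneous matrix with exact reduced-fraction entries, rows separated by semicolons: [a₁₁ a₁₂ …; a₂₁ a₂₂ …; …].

T1 = [4/5 0 3/5 0; 0 1 0 0; -3/5 0 4/5 0; 0 0 0 1]
T2·T1 = [-28/125 24/25 -21/125 0; -96/125 -7/25 -72/125 0; -3/5 0 4/5 0; 0 0 0 1]

T = [-28/125 24/25 -21/125 0; -96/125 -7/25 -72/125 0; -3/5 0 4/5 0; 0 0 0 1]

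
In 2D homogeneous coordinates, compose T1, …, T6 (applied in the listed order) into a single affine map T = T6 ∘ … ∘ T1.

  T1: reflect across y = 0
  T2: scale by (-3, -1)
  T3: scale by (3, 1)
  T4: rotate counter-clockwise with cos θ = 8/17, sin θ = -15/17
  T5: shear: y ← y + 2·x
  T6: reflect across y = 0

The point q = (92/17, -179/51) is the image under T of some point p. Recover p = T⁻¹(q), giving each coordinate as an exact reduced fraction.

p = (-1, 4/3)

T1 = [1 0 0; 0 -1 0; 0 0 1]
T2·T1 = [-3 0 0; 0 1 0; 0 0 1]
T3·…·T1 = [-9 0 0; 0 1 0; 0 0 1]
T4·…·T1 = [-72/17 15/17 0; 135/17 8/17 0; 0 0 1]
T5·…·T1 = [-72/17 15/17 0; -9/17 38/17 0; 0 0 1]
T6·…·T1 = [-72/17 15/17 0; 9/17 -38/17 0; 0 0 1]
det M = 9; M⁻¹ = [-38/153 -5/51 0; -1/17 -8/17 0; 0 0 1]
M⁻¹ · (92/17, -179/51)ᵀ = (-1, 4/3)ᵀ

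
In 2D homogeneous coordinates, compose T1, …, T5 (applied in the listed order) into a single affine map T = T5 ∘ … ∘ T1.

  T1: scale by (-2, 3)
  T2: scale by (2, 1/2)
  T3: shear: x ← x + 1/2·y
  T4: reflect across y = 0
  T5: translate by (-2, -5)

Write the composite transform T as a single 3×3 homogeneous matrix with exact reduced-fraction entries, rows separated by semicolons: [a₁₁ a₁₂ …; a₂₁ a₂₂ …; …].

T = [-4 3/4 -2; 0 -3/2 -5; 0 0 1]

T1 = [-2 0 0; 0 3 0; 0 0 1]
T2·T1 = [-4 0 0; 0 3/2 0; 0 0 1]
T3·…·T1 = [-4 3/4 0; 0 3/2 0; 0 0 1]
T4·…·T1 = [-4 3/4 0; 0 -3/2 0; 0 0 1]
T5·…·T1 = [-4 3/4 -2; 0 -3/2 -5; 0 0 1]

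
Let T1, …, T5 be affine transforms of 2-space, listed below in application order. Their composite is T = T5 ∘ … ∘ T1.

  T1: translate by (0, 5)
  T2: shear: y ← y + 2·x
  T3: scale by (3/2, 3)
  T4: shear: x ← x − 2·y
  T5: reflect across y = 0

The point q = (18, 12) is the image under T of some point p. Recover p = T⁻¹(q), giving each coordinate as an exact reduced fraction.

p = (-4, -1)

T1 = [1 0 0; 0 1 5; 0 0 1]
T2·T1 = [1 0 0; 2 1 5; 0 0 1]
T3·…·T1 = [3/2 0 0; 6 3 15; 0 0 1]
T4·…·T1 = [-21/2 -6 -30; 6 3 15; 0 0 1]
T5·…·T1 = [-21/2 -6 -30; -6 -3 -15; 0 0 1]
det M = -9/2; M⁻¹ = [2/3 -4/3 0; -4/3 7/3 -5; 0 0 1]
M⁻¹ · (18, 12)ᵀ = (-4, -1)ᵀ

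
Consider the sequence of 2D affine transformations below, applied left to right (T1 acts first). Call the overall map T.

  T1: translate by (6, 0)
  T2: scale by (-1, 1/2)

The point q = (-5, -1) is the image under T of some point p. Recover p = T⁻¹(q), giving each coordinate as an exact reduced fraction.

T1 = [1 0 6; 0 1 0; 0 0 1]
T2·T1 = [-1 0 -6; 0 1/2 0; 0 0 1]
det M = -1/2; M⁻¹ = [-1 0 -6; 0 2 0; 0 0 1]
M⁻¹ · (-5, -1)ᵀ = (-1, -2)ᵀ

p = (-1, -2)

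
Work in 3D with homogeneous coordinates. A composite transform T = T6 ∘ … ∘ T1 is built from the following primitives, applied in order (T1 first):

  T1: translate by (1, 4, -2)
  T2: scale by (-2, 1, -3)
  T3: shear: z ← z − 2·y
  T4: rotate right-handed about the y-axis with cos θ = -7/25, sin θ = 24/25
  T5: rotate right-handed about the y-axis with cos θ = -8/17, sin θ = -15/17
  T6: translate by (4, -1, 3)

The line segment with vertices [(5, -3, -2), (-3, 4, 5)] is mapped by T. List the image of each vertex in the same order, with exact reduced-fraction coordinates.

image vertices: (-4162/425, 0, 4391/425), (5539/425, 7, -8777/425)

T1 translate by (1, 4, -2): (5, -3, -2) → (6, 1, -4); (-3, 4, 5) → (-2, 8, 3)
T2 scale by (-2, 1, -3): (6, 1, -4) → (-12, 1, 12); (-2, 8, 3) → (4, 8, -9)
T3 shear: z ← z − 2·y: (-12, 1, 12) → (-12, 1, 10); (4, 8, -9) → (4, 8, -25)
T4 rotate right-handed about the y-axis with cos θ = -7/25, sin θ = 24/25: (-12, 1, 10) → (324/25, 1, 218/25); (4, 8, -25) → (-628/25, 8, 79/25)
T5 rotate right-handed about the y-axis with cos θ = -8/17, sin θ = -15/17: (324/25, 1, 218/25) → (-5862/425, 1, 3116/425); (-628/25, 8, 79/25) → (3839/425, 8, -10052/425)
T6 translate by (4, -1, 3): (-5862/425, 1, 3116/425) → (-4162/425, 0, 4391/425); (3839/425, 8, -10052/425) → (5539/425, 7, -8777/425)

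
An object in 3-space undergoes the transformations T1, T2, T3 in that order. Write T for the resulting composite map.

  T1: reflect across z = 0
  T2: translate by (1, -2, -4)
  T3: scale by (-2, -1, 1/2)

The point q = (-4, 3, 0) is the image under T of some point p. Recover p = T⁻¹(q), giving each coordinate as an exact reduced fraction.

p = (1, -1, -4)

T1 = [1 0 0 0; 0 1 0 0; 0 0 -1 0; 0 0 0 1]
T2·T1 = [1 0 0 1; 0 1 0 -2; 0 0 -1 -4; 0 0 0 1]
T3·…·T1 = [-2 0 0 -2; 0 -1 0 2; 0 0 -1/2 -2; 0 0 0 1]
det M = -1; M⁻¹ = [-1/2 0 0 -1; 0 -1 0 2; 0 0 -2 -4; 0 0 0 1]
M⁻¹ · (-4, 3, 0)ᵀ = (1, -1, -4)ᵀ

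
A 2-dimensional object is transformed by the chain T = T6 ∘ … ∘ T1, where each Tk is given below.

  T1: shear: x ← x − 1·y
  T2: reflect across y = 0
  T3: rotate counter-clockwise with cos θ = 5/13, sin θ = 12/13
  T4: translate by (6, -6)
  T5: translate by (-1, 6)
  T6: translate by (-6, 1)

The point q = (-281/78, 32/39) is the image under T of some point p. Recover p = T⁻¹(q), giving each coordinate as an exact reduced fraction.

p = (-7/2, -7/3)

T1 = [1 -1 0; 0 1 0; 0 0 1]
T2·T1 = [1 -1 0; 0 -1 0; 0 0 1]
T3·…·T1 = [5/13 7/13 0; 12/13 -17/13 0; 0 0 1]
T4·…·T1 = [5/13 7/13 6; 12/13 -17/13 -6; 0 0 1]
T5·…·T1 = [5/13 7/13 5; 12/13 -17/13 0; 0 0 1]
T6·…·T1 = [5/13 7/13 -1; 12/13 -17/13 1; 0 0 1]
det M = -1; M⁻¹ = [17/13 7/13 10/13; 12/13 -5/13 17/13; 0 0 1]
M⁻¹ · (-281/78, 32/39)ᵀ = (-7/2, -7/3)ᵀ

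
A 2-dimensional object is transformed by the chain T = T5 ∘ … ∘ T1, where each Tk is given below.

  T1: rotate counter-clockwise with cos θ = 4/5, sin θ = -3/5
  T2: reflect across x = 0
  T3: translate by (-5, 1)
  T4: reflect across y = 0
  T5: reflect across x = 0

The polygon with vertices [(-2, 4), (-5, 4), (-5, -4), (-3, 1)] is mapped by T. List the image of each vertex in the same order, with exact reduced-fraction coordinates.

image vertices: (29/5, -27/5), (17/5, -36/5), (-7/5, -4/5), (16/5, -18/5)

T1 rotate counter-clockwise with cos θ = 4/5, sin θ = -3/5: (-2, 4) → (4/5, 22/5); (-5, 4) → (-8/5, 31/5); (-5, -4) → (-32/5, -1/5); (-3, 1) → (-9/5, 13/5)
T2 reflect across x = 0: (4/5, 22/5) → (-4/5, 22/5); (-8/5, 31/5) → (8/5, 31/5); (-32/5, -1/5) → (32/5, -1/5); (-9/5, 13/5) → (9/5, 13/5)
T3 translate by (-5, 1): (-4/5, 22/5) → (-29/5, 27/5); (8/5, 31/5) → (-17/5, 36/5); (32/5, -1/5) → (7/5, 4/5); (9/5, 13/5) → (-16/5, 18/5)
T4 reflect across y = 0: (-29/5, 27/5) → (-29/5, -27/5); (-17/5, 36/5) → (-17/5, -36/5); (7/5, 4/5) → (7/5, -4/5); (-16/5, 18/5) → (-16/5, -18/5)
T5 reflect across x = 0: (-29/5, -27/5) → (29/5, -27/5); (-17/5, -36/5) → (17/5, -36/5); (7/5, -4/5) → (-7/5, -4/5); (-16/5, -18/5) → (16/5, -18/5)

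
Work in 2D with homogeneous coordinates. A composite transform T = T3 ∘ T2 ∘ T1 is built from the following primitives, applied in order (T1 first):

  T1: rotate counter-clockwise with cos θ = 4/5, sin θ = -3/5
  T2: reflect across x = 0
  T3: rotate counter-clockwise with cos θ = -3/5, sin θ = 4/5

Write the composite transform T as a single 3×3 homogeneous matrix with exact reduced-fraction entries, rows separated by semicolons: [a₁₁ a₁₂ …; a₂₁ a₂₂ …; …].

T1 = [4/5 3/5 0; -3/5 4/5 0; 0 0 1]
T2·T1 = [-4/5 -3/5 0; -3/5 4/5 0; 0 0 1]
T3·…·T1 = [24/25 -7/25 0; -7/25 -24/25 0; 0 0 1]

T = [24/25 -7/25 0; -7/25 -24/25 0; 0 0 1]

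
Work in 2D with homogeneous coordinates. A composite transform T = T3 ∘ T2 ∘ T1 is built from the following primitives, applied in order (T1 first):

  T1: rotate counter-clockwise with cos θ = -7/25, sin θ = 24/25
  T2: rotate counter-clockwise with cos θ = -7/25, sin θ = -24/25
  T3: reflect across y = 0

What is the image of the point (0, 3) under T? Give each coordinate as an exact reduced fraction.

T1 rotate counter-clockwise with cos θ = -7/25, sin θ = 24/25: (0, 3) → (-72/25, -21/25)
T2 rotate counter-clockwise with cos θ = -7/25, sin θ = -24/25: (-72/25, -21/25) → (0, 3)
T3 reflect across y = 0: (0, 3) → (0, -3)

T(p) = (0, -3)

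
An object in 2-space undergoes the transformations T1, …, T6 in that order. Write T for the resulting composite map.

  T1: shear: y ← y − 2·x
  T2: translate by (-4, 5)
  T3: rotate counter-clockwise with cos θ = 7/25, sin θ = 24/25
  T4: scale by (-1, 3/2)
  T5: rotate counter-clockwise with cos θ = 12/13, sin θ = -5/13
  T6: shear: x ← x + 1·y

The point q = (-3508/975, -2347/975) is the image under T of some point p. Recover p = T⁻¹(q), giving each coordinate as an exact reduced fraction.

T1 = [1 0 0; -2 1 0; 0 0 1]
T2·T1 = [1 0 -4; -2 1 5; 0 0 1]
T3·…·T1 = [11/5 -24/25 -148/25; 2/5 7/25 -61/25; 0 0 1]
T4·…·T1 = [-11/5 24/25 148/25; 3/5 21/50 -183/50; 0 0 1]
T5·…·T1 = [-9/5 681/650 2637/650; 7/5 6/325 -1838/325; 0 0 1]
T6·…·T1 = [-2/5 693/650 -1039/650; 7/5 6/325 -1838/325; 0 0 1]
det M = -3/2; M⁻¹ = [-4/325 231/325 4; 14/15 4/15 3; 0 0 1]
M⁻¹ · (-3508/975, -2347/975)ᵀ = (7/3, -1)ᵀ

p = (7/3, -1)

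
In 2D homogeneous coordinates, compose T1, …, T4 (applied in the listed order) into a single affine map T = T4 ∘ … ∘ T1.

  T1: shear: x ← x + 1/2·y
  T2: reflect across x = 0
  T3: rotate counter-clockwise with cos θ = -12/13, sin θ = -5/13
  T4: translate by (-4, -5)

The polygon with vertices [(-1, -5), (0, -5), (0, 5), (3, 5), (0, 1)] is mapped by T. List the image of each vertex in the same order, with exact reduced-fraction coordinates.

image vertices: (-119/13, -45/26), (-107/13, -35/26), (3/13, -225/26), (3, -15/2), (-41/13, -149/26)

T1 shear: x ← x + 1/2·y: (-1, -5) → (-7/2, -5); (0, -5) → (-5/2, -5); (0, 5) → (5/2, 5); (3, 5) → (11/2, 5); (0, 1) → (1/2, 1)
T2 reflect across x = 0: (-7/2, -5) → (7/2, -5); (-5/2, -5) → (5/2, -5); (5/2, 5) → (-5/2, 5); (11/2, 5) → (-11/2, 5); (1/2, 1) → (-1/2, 1)
T3 rotate counter-clockwise with cos θ = -12/13, sin θ = -5/13: (7/2, -5) → (-67/13, 85/26); (5/2, -5) → (-55/13, 95/26); (-5/2, 5) → (55/13, -95/26); (-11/2, 5) → (7, -5/2); (-1/2, 1) → (11/13, -19/26)
T4 translate by (-4, -5): (-67/13, 85/26) → (-119/13, -45/26); (-55/13, 95/26) → (-107/13, -35/26); (55/13, -95/26) → (3/13, -225/26); (7, -5/2) → (3, -15/2); (11/13, -19/26) → (-41/13, -149/26)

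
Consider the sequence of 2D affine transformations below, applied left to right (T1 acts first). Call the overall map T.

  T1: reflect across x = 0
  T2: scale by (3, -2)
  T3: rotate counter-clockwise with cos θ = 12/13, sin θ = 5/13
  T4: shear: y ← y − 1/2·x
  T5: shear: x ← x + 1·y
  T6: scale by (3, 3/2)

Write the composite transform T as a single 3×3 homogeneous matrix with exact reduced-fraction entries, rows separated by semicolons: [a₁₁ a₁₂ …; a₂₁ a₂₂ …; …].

T1 = [-1 0 0; 0 1 0; 0 0 1]
T2·T1 = [-3 0 0; 0 -2 0; 0 0 1]
T3·…·T1 = [-36/13 10/13 0; -15/13 -24/13 0; 0 0 1]
T4·…·T1 = [-36/13 10/13 0; 3/13 -29/13 0; 0 0 1]
T5·…·T1 = [-33/13 -19/13 0; 3/13 -29/13 0; 0 0 1]
T6·…·T1 = [-99/13 -57/13 0; 9/26 -87/26 0; 0 0 1]

T = [-99/13 -57/13 0; 9/26 -87/26 0; 0 0 1]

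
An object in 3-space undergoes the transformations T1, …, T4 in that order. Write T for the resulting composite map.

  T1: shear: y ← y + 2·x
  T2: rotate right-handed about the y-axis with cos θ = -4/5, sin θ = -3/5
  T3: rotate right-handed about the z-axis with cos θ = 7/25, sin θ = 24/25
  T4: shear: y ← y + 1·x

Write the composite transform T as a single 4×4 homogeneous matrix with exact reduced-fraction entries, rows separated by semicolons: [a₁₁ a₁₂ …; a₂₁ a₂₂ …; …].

T1 = [1 0 0 0; 2 1 0 0; 0 0 1 0; 0 0 0 1]
T2·T1 = [-4/5 0 -3/5 0; 2 1 0 0; 3/5 0 -4/5 0; 0 0 0 1]
T3·…·T1 = [-268/125 -24/25 -21/125 0; -26/125 7/25 -72/125 0; 3/5 0 -4/5 0; 0 0 0 1]
T4·…·T1 = [-268/125 -24/25 -21/125 0; -294/125 -17/25 -93/125 0; 3/5 0 -4/5 0; 0 0 0 1]

T = [-268/125 -24/25 -21/125 0; -294/125 -17/25 -93/125 0; 3/5 0 -4/5 0; 0 0 0 1]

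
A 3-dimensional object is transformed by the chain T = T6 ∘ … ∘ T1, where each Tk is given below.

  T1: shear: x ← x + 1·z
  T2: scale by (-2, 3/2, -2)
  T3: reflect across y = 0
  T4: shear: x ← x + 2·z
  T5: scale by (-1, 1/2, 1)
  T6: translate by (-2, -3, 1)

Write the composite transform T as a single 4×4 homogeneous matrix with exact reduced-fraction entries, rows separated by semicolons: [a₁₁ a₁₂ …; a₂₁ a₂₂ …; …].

T = [2 0 6 -2; 0 -3/4 0 -3; 0 0 -2 1; 0 0 0 1]

T1 = [1 0 1 0; 0 1 0 0; 0 0 1 0; 0 0 0 1]
T2·T1 = [-2 0 -2 0; 0 3/2 0 0; 0 0 -2 0; 0 0 0 1]
T3·…·T1 = [-2 0 -2 0; 0 -3/2 0 0; 0 0 -2 0; 0 0 0 1]
T4·…·T1 = [-2 0 -6 0; 0 -3/2 0 0; 0 0 -2 0; 0 0 0 1]
T5·…·T1 = [2 0 6 0; 0 -3/4 0 0; 0 0 -2 0; 0 0 0 1]
T6·…·T1 = [2 0 6 -2; 0 -3/4 0 -3; 0 0 -2 1; 0 0 0 1]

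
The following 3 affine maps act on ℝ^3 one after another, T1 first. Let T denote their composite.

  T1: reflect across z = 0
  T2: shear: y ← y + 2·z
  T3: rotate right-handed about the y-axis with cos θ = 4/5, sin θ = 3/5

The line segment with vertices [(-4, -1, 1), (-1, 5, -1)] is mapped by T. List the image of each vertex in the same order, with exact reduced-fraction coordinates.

image vertices: (-19/5, -3, 8/5), (-1/5, 7, 7/5)

T1 reflect across z = 0: (-4, -1, 1) → (-4, -1, -1); (-1, 5, -1) → (-1, 5, 1)
T2 shear: y ← y + 2·z: (-4, -1, -1) → (-4, -3, -1); (-1, 5, 1) → (-1, 7, 1)
T3 rotate right-handed about the y-axis with cos θ = 4/5, sin θ = 3/5: (-4, -3, -1) → (-19/5, -3, 8/5); (-1, 7, 1) → (-1/5, 7, 7/5)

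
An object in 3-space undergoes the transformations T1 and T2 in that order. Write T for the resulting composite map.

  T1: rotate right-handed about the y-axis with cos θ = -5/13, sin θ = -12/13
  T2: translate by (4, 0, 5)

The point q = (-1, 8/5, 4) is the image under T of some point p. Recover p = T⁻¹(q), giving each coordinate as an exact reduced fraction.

p = (1, 8/5, 5)

T1 = [-5/13 0 -12/13 0; 0 1 0 0; 12/13 0 -5/13 0; 0 0 0 1]
T2·T1 = [-5/13 0 -12/13 4; 0 1 0 0; 12/13 0 -5/13 5; 0 0 0 1]
det M = 1; M⁻¹ = [-5/13 0 12/13 -40/13; 0 1 0 0; -12/13 0 -5/13 73/13; 0 0 0 1]
M⁻¹ · (-1, 8/5, 4)ᵀ = (1, 8/5, 5)ᵀ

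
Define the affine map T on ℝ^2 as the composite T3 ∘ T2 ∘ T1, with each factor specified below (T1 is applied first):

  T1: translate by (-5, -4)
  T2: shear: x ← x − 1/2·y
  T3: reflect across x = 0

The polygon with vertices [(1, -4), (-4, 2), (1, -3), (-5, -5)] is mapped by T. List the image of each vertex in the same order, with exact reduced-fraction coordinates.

T1 translate by (-5, -4): (1, -4) → (-4, -8); (-4, 2) → (-9, -2); (1, -3) → (-4, -7); (-5, -5) → (-10, -9)
T2 shear: x ← x − 1/2·y: (-4, -8) → (0, -8); (-9, -2) → (-8, -2); (-4, -7) → (-1/2, -7); (-10, -9) → (-11/2, -9)
T3 reflect across x = 0: (0, -8) → (0, -8); (-8, -2) → (8, -2); (-1/2, -7) → (1/2, -7); (-11/2, -9) → (11/2, -9)

image vertices: (0, -8), (8, -2), (1/2, -7), (11/2, -9)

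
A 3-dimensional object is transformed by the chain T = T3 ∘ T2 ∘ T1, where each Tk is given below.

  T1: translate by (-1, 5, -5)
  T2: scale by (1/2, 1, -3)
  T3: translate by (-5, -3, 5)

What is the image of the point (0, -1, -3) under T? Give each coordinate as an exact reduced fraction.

T(p) = (-11/2, 1, 29)

T1 translate by (-1, 5, -5): (0, -1, -3) → (-1, 4, -8)
T2 scale by (1/2, 1, -3): (-1, 4, -8) → (-1/2, 4, 24)
T3 translate by (-5, -3, 5): (-1/2, 4, 24) → (-11/2, 1, 29)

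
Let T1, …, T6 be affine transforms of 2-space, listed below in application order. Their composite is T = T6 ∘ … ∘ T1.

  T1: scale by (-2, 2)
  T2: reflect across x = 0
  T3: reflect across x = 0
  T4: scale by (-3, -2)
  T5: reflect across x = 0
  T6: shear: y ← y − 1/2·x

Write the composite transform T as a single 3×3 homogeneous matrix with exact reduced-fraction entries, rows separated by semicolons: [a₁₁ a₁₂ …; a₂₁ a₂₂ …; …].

T1 = [-2 0 0; 0 2 0; 0 0 1]
T2·T1 = [2 0 0; 0 2 0; 0 0 1]
T3·…·T1 = [-2 0 0; 0 2 0; 0 0 1]
T4·…·T1 = [6 0 0; 0 -4 0; 0 0 1]
T5·…·T1 = [-6 0 0; 0 -4 0; 0 0 1]
T6·…·T1 = [-6 0 0; 3 -4 0; 0 0 1]

T = [-6 0 0; 3 -4 0; 0 0 1]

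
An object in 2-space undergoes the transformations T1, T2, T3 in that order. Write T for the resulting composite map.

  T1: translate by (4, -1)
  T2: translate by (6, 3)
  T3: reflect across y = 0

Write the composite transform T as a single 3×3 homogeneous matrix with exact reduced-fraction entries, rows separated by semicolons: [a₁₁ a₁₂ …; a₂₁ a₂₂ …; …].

T1 = [1 0 4; 0 1 -1; 0 0 1]
T2·T1 = [1 0 10; 0 1 2; 0 0 1]
T3·…·T1 = [1 0 10; 0 -1 -2; 0 0 1]

T = [1 0 10; 0 -1 -2; 0 0 1]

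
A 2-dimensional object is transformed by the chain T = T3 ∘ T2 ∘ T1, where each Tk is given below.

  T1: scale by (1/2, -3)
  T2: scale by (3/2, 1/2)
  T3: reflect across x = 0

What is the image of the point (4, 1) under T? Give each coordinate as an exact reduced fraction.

T1 scale by (1/2, -3): (4, 1) → (2, -3)
T2 scale by (3/2, 1/2): (2, -3) → (3, -3/2)
T3 reflect across x = 0: (3, -3/2) → (-3, -3/2)

T(p) = (-3, -3/2)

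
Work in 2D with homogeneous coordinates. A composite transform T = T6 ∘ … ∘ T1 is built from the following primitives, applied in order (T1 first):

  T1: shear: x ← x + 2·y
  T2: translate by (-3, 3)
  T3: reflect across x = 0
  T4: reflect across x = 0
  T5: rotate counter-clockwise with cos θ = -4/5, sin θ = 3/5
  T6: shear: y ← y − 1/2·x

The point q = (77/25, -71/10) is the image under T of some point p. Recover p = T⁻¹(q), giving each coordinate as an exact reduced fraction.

p = (-2, -2/5)

T1 = [1 2 0; 0 1 0; 0 0 1]
T2·T1 = [1 2 -3; 0 1 3; 0 0 1]
T3·…·T1 = [-1 -2 3; 0 1 3; 0 0 1]
T4·…·T1 = [1 2 -3; 0 1 3; 0 0 1]
T5·…·T1 = [-4/5 -11/5 3/5; 3/5 2/5 -21/5; 0 0 1]
T6·…·T1 = [-4/5 -11/5 3/5; 1 3/2 -9/2; 0 0 1]
det M = 1; M⁻¹ = [3/2 11/5 9; -1 -4/5 -3; 0 0 1]
M⁻¹ · (77/25, -71/10)ᵀ = (-2, -2/5)ᵀ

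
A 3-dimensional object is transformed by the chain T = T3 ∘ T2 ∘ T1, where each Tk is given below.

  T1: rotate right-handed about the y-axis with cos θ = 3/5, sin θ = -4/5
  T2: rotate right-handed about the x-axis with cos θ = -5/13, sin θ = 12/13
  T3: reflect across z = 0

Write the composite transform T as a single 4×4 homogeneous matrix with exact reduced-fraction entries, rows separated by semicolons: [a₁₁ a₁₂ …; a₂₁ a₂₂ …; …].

T = [3/5 0 -4/5 0; -48/65 -5/13 -36/65 0; 4/13 -12/13 3/13 0; 0 0 0 1]

T1 = [3/5 0 -4/5 0; 0 1 0 0; 4/5 0 3/5 0; 0 0 0 1]
T2·T1 = [3/5 0 -4/5 0; -48/65 -5/13 -36/65 0; -4/13 12/13 -3/13 0; 0 0 0 1]
T3·…·T1 = [3/5 0 -4/5 0; -48/65 -5/13 -36/65 0; 4/13 -12/13 3/13 0; 0 0 0 1]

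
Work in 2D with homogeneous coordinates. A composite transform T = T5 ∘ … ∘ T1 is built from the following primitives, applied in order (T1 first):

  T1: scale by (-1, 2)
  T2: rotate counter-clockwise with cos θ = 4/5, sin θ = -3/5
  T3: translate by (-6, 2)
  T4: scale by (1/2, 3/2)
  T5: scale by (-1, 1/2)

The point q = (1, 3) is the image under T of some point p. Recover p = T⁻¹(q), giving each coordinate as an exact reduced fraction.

T1 = [-1 0 0; 0 2 0; 0 0 1]
T2·T1 = [-4/5 6/5 0; 3/5 8/5 0; 0 0 1]
T3·…·T1 = [-4/5 6/5 -6; 3/5 8/5 2; 0 0 1]
T4·…·T1 = [-2/5 3/5 -3; 9/10 12/5 3; 0 0 1]
T5·…·T1 = [2/5 -3/5 3; 9/20 6/5 3/2; 0 0 1]
det M = 3/4; M⁻¹ = [8/5 4/5 -6; -3/5 8/15 1; 0 0 1]
M⁻¹ · (1, 3)ᵀ = (-2, 2)ᵀ

p = (-2, 2)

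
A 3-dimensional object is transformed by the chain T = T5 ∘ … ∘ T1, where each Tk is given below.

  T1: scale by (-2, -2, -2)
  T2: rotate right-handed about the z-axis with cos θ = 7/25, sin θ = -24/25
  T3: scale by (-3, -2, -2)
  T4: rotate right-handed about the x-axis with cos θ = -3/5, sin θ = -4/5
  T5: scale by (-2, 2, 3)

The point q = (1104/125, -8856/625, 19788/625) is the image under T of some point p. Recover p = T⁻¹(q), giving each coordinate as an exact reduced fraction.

p = (4/5, -1, -3)

T1 = [-2 0 0 0; 0 -2 0 0; 0 0 -2 0; 0 0 0 1]
T2·T1 = [-14/25 -48/25 0 0; 48/25 -14/25 0 0; 0 0 -2 0; 0 0 0 1]
T3·…·T1 = [42/25 144/25 0 0; -96/25 28/25 0 0; 0 0 4 0; 0 0 0 1]
T4·…·T1 = [42/25 144/25 0 0; 288/125 -84/125 16/5 0; 384/125 -112/125 -12/5 0; 0 0 0 1]
T5·…·T1 = [-84/25 -288/25 0 0; 576/125 -168/125 32/5 0; 1152/125 -336/125 -36/5 0; 0 0 0 1]
det M = -1152; M⁻¹ = [-7/300 9/125 8/125 0; -2/25 -21/1000 -7/375 0; 0 1/10 -1/20 0; 0 0 0 1]
M⁻¹ · (1104/125, -8856/625, 19788/625)ᵀ = (4/5, -1, -3)ᵀ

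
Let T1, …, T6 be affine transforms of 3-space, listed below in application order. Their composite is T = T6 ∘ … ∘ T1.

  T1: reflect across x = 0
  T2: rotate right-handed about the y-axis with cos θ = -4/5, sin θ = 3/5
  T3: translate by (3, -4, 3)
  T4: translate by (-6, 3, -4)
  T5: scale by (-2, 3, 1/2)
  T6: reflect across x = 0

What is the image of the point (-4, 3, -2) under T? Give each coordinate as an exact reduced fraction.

T1 reflect across x = 0: (-4, 3, -2) → (4, 3, -2)
T2 rotate right-handed about the y-axis with cos θ = -4/5, sin θ = 3/5: (4, 3, -2) → (-22/5, 3, -4/5)
T3 translate by (3, -4, 3): (-22/5, 3, -4/5) → (-7/5, -1, 11/5)
T4 translate by (-6, 3, -4): (-7/5, -1, 11/5) → (-37/5, 2, -9/5)
T5 scale by (-2, 3, 1/2): (-37/5, 2, -9/5) → (74/5, 6, -9/10)
T6 reflect across x = 0: (74/5, 6, -9/10) → (-74/5, 6, -9/10)

T(p) = (-74/5, 6, -9/10)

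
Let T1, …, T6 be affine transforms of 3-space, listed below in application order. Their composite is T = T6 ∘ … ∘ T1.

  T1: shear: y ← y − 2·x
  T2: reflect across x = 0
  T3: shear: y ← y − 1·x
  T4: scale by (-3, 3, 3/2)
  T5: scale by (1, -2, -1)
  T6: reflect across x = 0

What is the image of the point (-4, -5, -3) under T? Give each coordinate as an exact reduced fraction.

T1 shear: y ← y − 2·x: (-4, -5, -3) → (-4, 3, -3)
T2 reflect across x = 0: (-4, 3, -3) → (4, 3, -3)
T3 shear: y ← y − 1·x: (4, 3, -3) → (4, -1, -3)
T4 scale by (-3, 3, 3/2): (4, -1, -3) → (-12, -3, -9/2)
T5 scale by (1, -2, -1): (-12, -3, -9/2) → (-12, 6, 9/2)
T6 reflect across x = 0: (-12, 6, 9/2) → (12, 6, 9/2)

T(p) = (12, 6, 9/2)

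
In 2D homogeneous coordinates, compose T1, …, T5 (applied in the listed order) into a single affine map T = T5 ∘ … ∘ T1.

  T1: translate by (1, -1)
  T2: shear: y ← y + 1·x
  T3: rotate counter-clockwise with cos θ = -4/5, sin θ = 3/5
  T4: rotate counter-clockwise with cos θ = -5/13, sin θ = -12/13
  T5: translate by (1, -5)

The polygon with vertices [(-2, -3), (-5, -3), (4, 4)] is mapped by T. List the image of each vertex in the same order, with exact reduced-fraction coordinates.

image vertices: (174/65, -638/65), (21/13, -181/13), (81/65, 288/65)

T1 translate by (1, -1): (-2, -3) → (-1, -4); (-5, -3) → (-4, -4); (4, 4) → (5, 3)
T2 shear: y ← y + 1·x: (-1, -4) → (-1, -5); (-4, -4) → (-4, -8); (5, 3) → (5, 8)
T3 rotate counter-clockwise with cos θ = -4/5, sin θ = 3/5: (-1, -5) → (19/5, 17/5); (-4, -8) → (8, 4); (5, 8) → (-44/5, -17/5)
T4 rotate counter-clockwise with cos θ = -5/13, sin θ = -12/13: (19/5, 17/5) → (109/65, -313/65); (8, 4) → (8/13, -116/13); (-44/5, -17/5) → (16/65, 613/65)
T5 translate by (1, -5): (109/65, -313/65) → (174/65, -638/65); (8/13, -116/13) → (21/13, -181/13); (16/65, 613/65) → (81/65, 288/65)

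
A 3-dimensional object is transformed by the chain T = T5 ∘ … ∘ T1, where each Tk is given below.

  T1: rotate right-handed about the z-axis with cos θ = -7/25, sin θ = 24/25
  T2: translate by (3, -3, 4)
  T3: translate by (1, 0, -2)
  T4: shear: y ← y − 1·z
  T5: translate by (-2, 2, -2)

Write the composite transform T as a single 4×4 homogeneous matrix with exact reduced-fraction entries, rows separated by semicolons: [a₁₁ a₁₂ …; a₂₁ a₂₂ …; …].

T1 = [-7/25 -24/25 0 0; 24/25 -7/25 0 0; 0 0 1 0; 0 0 0 1]
T2·T1 = [-7/25 -24/25 0 3; 24/25 -7/25 0 -3; 0 0 1 4; 0 0 0 1]
T3·…·T1 = [-7/25 -24/25 0 4; 24/25 -7/25 0 -3; 0 0 1 2; 0 0 0 1]
T4·…·T1 = [-7/25 -24/25 0 4; 24/25 -7/25 -1 -5; 0 0 1 2; 0 0 0 1]
T5·…·T1 = [-7/25 -24/25 0 2; 24/25 -7/25 -1 -3; 0 0 1 0; 0 0 0 1]

T = [-7/25 -24/25 0 2; 24/25 -7/25 -1 -3; 0 0 1 0; 0 0 0 1]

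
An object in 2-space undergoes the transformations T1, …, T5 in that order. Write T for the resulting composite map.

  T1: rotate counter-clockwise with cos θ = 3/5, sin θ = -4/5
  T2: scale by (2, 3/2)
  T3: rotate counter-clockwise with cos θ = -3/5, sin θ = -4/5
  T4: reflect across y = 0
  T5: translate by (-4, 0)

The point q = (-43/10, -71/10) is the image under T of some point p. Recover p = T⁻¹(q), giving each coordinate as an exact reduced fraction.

p = (3/4, -4)

T1 = [3/5 4/5 0; -4/5 3/5 0; 0 0 1]
T2·T1 = [6/5 8/5 0; -6/5 9/10 0; 0 0 1]
T3·…·T1 = [-42/25 -6/25 0; -6/25 -91/50 0; 0 0 1]
T4·…·T1 = [-42/25 -6/25 0; 6/25 91/50 0; 0 0 1]
T5·…·T1 = [-42/25 -6/25 -4; 6/25 91/50 0; 0 0 1]
det M = -3; M⁻¹ = [-91/150 -2/25 -182/75; 2/25 14/25 8/25; 0 0 1]
M⁻¹ · (-43/10, -71/10)ᵀ = (3/4, -4)ᵀ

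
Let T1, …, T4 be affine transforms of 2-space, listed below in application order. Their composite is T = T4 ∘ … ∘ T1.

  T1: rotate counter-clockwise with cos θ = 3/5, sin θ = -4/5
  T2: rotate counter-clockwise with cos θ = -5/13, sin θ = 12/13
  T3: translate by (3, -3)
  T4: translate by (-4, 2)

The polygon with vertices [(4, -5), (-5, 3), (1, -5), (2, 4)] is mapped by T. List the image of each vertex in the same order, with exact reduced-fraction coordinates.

T1 rotate counter-clockwise with cos θ = 3/5, sin θ = -4/5: (4, -5) → (-8/5, -31/5); (-5, 3) → (-3/5, 29/5); (1, -5) → (-17/5, -19/5); (2, 4) → (22/5, 4/5)
T2 rotate counter-clockwise with cos θ = -5/13, sin θ = 12/13: (-8/5, -31/5) → (412/65, 59/65); (-3/5, 29/5) → (-333/65, -181/65); (-17/5, -19/5) → (313/65, -109/65); (22/5, 4/5) → (-158/65, 244/65)
T3 translate by (3, -3): (412/65, 59/65) → (607/65, -136/65); (-333/65, -181/65) → (-138/65, -376/65); (313/65, -109/65) → (508/65, -304/65); (-158/65, 244/65) → (37/65, 49/65)
T4 translate by (-4, 2): (607/65, -136/65) → (347/65, -6/65); (-138/65, -376/65) → (-398/65, -246/65); (508/65, -304/65) → (248/65, -174/65); (37/65, 49/65) → (-223/65, 179/65)

image vertices: (347/65, -6/65), (-398/65, -246/65), (248/65, -174/65), (-223/65, 179/65)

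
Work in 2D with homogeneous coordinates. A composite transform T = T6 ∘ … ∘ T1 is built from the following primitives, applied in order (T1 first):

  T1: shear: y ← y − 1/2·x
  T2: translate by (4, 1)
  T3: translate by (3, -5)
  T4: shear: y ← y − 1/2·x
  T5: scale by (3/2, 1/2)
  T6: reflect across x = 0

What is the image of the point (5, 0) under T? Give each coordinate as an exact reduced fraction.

T1 shear: y ← y − 1/2·x: (5, 0) → (5, -5/2)
T2 translate by (4, 1): (5, -5/2) → (9, -3/2)
T3 translate by (3, -5): (9, -3/2) → (12, -13/2)
T4 shear: y ← y − 1/2·x: (12, -13/2) → (12, -25/2)
T5 scale by (3/2, 1/2): (12, -25/2) → (18, -25/4)
T6 reflect across x = 0: (18, -25/4) → (-18, -25/4)

T(p) = (-18, -25/4)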